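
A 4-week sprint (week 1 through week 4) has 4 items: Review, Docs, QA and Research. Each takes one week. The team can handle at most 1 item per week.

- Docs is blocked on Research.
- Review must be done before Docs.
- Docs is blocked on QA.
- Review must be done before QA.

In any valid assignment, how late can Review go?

week 2

Downstream work caps Review at week 2.
Review at week 2 is achievable: Docs in week 4; Research in week 1; Review in week 2; QA in week 3.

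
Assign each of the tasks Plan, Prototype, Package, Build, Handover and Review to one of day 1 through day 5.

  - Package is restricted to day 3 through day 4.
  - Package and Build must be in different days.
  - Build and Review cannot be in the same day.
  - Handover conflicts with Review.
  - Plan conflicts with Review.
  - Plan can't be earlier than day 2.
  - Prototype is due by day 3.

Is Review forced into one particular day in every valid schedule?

No

Review can be day 1 (e.g. Build -> day 2, Review -> day 1, Package -> day 3, Handover -> day 2, Plan -> day 2, Prototype -> day 1) or day 2 (e.g. Prototype -> day 1, Review -> day 2, Handover -> day 1, Package -> day 3, Plan -> day 3, Build -> day 1).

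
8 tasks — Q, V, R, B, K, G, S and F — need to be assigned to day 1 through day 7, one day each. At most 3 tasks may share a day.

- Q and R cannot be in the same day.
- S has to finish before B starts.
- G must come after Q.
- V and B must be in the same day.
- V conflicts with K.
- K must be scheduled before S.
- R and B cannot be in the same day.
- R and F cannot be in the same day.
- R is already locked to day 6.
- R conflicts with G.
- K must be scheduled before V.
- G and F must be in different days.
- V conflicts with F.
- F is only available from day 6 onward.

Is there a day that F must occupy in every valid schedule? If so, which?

day 7

F's window is day 6–day 7.
R is fixed at day 6, and F can't share a day with R.
So F must be day 7.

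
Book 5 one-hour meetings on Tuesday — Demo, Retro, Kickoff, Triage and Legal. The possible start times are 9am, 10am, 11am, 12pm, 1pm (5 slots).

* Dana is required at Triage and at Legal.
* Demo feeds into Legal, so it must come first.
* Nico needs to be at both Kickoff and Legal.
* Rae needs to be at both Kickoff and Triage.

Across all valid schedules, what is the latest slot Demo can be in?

Downstream work caps Demo at 12pm.
Demo at 12pm is achievable: Demo in 12pm, Legal in 1pm, Retro in 9am, Kickoff in 9am, Triage in 10am.

12pm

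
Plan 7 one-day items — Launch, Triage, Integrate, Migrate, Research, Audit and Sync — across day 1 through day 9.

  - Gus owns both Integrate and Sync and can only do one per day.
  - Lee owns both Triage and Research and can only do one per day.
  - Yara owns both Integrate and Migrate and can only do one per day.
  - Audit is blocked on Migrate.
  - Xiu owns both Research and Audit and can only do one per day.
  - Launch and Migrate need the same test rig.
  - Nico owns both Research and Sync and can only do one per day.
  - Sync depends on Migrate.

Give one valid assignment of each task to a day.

Research=day 3, Migrate=day 1, Audit=day 2, Launch=day 2, Sync=day 2, Triage=day 1, Integrate=day 3

Checking: Migrate(day 1) before Sync(day 2); Migrate(day 1) before Audit(day 2); Triage(day 1) != Research(day 3); Research(day 3) != Audit(day 2); Research(day 3) != Sync(day 2); Integrate(day 3) != Migrate(day 1); Launch(day 2) != Migrate(day 1); Integrate(day 3) != Sync(day 2).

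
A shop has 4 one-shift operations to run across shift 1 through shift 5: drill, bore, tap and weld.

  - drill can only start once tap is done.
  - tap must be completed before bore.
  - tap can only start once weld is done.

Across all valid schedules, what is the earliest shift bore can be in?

Precedence pushes bore to at least shift 3.
bore at shift 3 is achievable: weld in shift 1, drill in shift 3, tap in shift 2, bore in shift 3.

shift 3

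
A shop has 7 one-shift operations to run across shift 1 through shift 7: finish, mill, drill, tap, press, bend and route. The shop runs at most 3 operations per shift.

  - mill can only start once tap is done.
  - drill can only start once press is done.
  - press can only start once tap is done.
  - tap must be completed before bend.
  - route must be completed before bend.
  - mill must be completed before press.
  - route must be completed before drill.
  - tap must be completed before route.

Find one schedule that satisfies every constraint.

mill in shift 2; tap in shift 1; bend in shift 3; finish in shift 1; drill in shift 4; press in shift 3; route in shift 2

Checking: tap(shift 1) before route(shift 2); tap(shift 1) before mill(shift 2); route(shift 2) before drill(shift 4); mill(shift 2) before press(shift 3); route(shift 2) before bend(shift 3); tap(shift 1) before press(shift 3); press(shift 3) before drill(shift 4); tap(shift 1) before bend(shift 3); max 2 per shift (cap 3).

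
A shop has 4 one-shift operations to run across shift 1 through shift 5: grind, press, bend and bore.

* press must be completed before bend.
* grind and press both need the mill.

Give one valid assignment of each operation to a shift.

bore -> shift 1; press -> shift 1; bend -> shift 2; grind -> shift 2

Checking: press(shift 1) before bend(shift 2); grind(shift 2) != press(shift 1).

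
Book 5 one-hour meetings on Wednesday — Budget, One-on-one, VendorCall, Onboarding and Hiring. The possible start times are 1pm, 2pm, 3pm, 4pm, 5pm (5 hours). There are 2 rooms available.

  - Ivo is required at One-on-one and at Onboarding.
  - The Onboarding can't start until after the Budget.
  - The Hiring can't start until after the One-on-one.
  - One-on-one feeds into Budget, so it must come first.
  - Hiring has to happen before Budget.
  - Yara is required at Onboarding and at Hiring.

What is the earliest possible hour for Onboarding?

4pm

Precedence pushes Onboarding to at least 4pm.
Onboarding at 4pm is achievable: One-on-one -> 1pm; VendorCall -> 1pm; Onboarding -> 4pm; Hiring -> 2pm; Budget -> 3pm.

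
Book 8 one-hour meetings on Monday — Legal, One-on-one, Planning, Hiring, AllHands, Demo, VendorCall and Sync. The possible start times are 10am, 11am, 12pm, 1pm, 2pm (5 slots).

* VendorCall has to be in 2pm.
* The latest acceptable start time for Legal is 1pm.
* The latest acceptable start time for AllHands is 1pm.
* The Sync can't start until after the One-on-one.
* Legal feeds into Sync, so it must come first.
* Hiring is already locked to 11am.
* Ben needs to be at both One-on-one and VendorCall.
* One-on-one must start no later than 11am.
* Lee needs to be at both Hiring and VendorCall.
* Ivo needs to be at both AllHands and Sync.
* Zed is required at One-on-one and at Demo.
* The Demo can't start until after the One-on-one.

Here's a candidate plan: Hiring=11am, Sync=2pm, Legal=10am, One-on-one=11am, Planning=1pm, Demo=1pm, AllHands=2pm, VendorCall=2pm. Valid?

Invalid. The latest acceptable start time for AllHands is 1pm.

Ben needs to be at both One-on-one and VendorCall — holds.
The latest acceptable start time for AllHands is 1pm — violated.
One-on-one must start no later than 11am — holds.
Hiring is already locked to 11am — holds.
The latest acceptable start time for Legal is 1pm — holds.
VendorCall has to be in 2pm — holds.
The Demo can't start until after the One-on-one — holds.
The Sync can't start until after the One-on-one — holds.
Lee needs to be at both Hiring and VendorCall — holds.
Legal feeds into Sync, so it must come first — holds.
Ivo needs to be at both AllHands and Sync — violated.
Zed is required at One-on-one and at Demo — holds.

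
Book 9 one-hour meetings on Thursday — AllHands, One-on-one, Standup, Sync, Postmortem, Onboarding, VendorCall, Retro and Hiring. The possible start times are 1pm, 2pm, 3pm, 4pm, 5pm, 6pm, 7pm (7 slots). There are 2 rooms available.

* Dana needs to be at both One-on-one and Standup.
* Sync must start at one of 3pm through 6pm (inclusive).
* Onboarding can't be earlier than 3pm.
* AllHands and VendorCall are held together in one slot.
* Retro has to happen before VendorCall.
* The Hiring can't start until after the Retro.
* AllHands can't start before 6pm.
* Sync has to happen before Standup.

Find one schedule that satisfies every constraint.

AllHands -> 6pm; Postmortem -> 2pm; Onboarding -> 3pm; Hiring -> 2pm; One-on-one -> 1pm; VendorCall -> 6pm; Retro -> 1pm; Sync -> 3pm; Standup -> 4pm

Checking: Sync(3pm) before Standup(4pm); Retro(1pm) before Hiring(2pm); Retro(1pm) before VendorCall(6pm); One-on-one(1pm) != Standup(4pm); AllHands = VendorCall = 6pm; Sync=3pm in [3pm,6pm]; AllHands=6pm in [6pm,7pm]; Onboarding=3pm in [3pm,7pm]; max 2 per slot (cap 2).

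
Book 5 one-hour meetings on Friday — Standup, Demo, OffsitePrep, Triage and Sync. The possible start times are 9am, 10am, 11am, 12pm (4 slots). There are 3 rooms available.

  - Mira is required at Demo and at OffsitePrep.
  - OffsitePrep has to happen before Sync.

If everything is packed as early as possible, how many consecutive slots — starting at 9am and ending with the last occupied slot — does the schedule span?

2 slots

The precedence chain requires at least 2 distinct slots.
With at most 3 per slot and 5 meetings, at least 2 slots are needed.
2 works (last occupied slot: 10am): for example Triage -> 9am; Demo -> 10am; Standup -> 9am; Sync -> 10am; OffsitePrep -> 9am.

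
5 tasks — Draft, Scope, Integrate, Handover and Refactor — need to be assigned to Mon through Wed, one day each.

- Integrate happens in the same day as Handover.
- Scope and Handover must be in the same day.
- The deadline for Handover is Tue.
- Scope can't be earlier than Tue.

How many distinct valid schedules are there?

9

Splitting on Draft: it can be Mon (3), Tue (3), Wed (3). Listing each branch's schedules as (Scope, Integrate, Handover, Refactor):
Draft=Mon: (Tue,Tue,Tue,Mon) (Tue,Tue,Tue,Tue) (Tue,Tue,Tue,Wed) — 3.
Draft=Tue: (Tue,Tue,Tue,Mon) (Tue,Tue,Tue,Tue) (Tue,Tue,Tue,Wed) — 3.
Draft=Wed: (Tue,Tue,Tue,Mon) (Tue,Tue,Tue,Tue) (Tue,Tue,Tue,Wed) — 3.
Summing: 3 + 3 + 3 = 9.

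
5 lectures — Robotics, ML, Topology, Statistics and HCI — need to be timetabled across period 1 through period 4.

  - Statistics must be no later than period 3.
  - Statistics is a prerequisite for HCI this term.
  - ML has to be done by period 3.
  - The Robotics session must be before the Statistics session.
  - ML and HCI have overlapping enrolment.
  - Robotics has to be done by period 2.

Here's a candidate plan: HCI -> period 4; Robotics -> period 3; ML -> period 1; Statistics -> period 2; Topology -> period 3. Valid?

No — it violates: The Robotics session must be before the Statistics session

Statistics is a prerequisite for HCI this term — holds.
Robotics has to be done by period 2 — violated.
ML has to be done by period 3 — holds.
The Robotics session must be before the Statistics session — violated.
Statistics must be no later than period 3 — holds.
ML and HCI have overlapping enrolment — holds.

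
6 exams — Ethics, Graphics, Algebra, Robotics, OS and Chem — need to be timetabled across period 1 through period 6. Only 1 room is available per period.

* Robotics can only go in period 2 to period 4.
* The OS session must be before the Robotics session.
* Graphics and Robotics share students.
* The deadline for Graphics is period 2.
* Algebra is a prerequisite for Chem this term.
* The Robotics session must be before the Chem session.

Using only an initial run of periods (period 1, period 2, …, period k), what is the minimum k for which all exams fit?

6 periods

The precedence chain requires at least 3 distinct periods.
With at most 1 per period and 6 exams, at least 6 periods are needed.
6 works (last occupied period: period 6): for example Ethics -> period 6; Robotics -> period 3; Graphics -> period 1; OS -> period 2; Algebra -> period 4; Chem -> period 5.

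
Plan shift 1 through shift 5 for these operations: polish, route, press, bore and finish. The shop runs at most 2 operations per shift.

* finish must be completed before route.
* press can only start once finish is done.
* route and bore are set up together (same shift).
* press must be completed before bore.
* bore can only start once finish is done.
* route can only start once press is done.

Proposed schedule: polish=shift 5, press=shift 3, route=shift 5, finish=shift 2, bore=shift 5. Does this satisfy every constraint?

No — it violates: The shop runs at most 2 operations per shift

finish must be completed before route — holds.
bore can only start once finish is done — holds.
route can only start once press is done — holds.
press must be completed before bore — holds.
The shop runs at most 2 operations per shift — violated.
press can only start once finish is done — holds.
route and bore are set up together (same shift) — holds.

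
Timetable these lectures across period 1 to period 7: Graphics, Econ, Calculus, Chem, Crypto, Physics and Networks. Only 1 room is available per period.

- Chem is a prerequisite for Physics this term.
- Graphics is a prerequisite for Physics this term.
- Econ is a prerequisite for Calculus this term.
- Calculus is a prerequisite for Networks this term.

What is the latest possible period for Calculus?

Precedence pushes Calculus to at least period 2; downstream work caps Calculus at period 6.
Calculus at period 6 is achievable: Econ -> period 4; Chem -> period 2; Crypto -> period 5; Graphics -> period 1; Calculus -> period 6; Networks -> period 7; Physics -> period 3.

period 6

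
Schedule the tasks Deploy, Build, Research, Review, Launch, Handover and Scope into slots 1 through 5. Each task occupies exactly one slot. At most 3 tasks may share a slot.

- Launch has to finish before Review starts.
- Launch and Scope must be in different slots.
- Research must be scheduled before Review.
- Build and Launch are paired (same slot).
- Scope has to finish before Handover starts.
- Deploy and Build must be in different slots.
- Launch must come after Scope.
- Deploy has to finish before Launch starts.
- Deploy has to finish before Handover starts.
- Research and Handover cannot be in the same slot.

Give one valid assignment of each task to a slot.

Launch=2, Scope=1, Build=2, Handover=2, Research=1, Deploy=1, Review=3

Checking: Scope(1) before Handover(2); Research(1) before Review(3); Deploy(1) before Launch(2); Launch(2) before Review(3); Deploy(1) before Handover(2); Scope(1) before Launch(2); Deploy(1) != Build(2); Launch(2) != Scope(1); Research(1) != Handover(2); Build = Launch = 2; max 3 per slot (cap 3).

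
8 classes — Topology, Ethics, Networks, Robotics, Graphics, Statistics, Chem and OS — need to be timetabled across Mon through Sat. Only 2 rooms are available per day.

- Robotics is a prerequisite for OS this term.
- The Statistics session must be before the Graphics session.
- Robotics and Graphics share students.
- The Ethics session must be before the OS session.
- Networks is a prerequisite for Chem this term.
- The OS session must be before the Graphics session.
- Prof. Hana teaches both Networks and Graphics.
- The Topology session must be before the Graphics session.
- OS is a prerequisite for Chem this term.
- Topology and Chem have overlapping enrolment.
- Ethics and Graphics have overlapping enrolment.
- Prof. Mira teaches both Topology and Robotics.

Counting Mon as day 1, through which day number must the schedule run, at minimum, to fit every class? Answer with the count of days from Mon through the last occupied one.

4

The precedence chain requires at least 3 distinct days.
With at most 2 per day and 8 classes, at least 4 days are needed.
4 works (last occupied day: Thu): for example Statistics -> Wed, Networks -> Wed, Chem -> Thu, Robotics -> Mon, Topology -> Tue, OS -> Tue, Graphics -> Thu, Ethics -> Mon.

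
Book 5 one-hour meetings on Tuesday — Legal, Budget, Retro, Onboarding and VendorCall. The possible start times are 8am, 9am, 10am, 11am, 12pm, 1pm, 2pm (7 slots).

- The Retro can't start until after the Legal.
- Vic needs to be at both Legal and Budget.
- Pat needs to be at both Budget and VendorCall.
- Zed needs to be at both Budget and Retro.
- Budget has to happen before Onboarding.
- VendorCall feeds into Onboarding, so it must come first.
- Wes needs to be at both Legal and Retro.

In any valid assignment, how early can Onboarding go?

Precedence pushes Onboarding to at least 9am.
Onboarding at 10am is achievable: Legal=8am; VendorCall=8am; Retro=10am; Budget=9am; Onboarding=10am.
Nothing earlier works — the conflict constraints rule out every slot before 10am.

10am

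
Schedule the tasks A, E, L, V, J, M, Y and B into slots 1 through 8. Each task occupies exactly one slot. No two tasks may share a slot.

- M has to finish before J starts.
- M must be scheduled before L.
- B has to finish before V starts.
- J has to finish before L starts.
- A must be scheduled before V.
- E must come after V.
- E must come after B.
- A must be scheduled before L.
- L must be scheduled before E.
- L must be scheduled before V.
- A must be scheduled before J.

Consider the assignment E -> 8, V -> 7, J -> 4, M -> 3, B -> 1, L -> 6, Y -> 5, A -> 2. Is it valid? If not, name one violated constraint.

L must be scheduled before E — holds.
A must be scheduled before V — holds.
A must be scheduled before L — holds.
E must come after B — holds.
L must be scheduled before V — holds.
J has to finish before L starts — holds.
M has to finish before J starts — holds.
B has to finish before V starts — holds.
A must be scheduled before J — holds.
No two tasks may share a slot — holds.
M must be scheduled before L — holds.
E must come after V — holds.

Valid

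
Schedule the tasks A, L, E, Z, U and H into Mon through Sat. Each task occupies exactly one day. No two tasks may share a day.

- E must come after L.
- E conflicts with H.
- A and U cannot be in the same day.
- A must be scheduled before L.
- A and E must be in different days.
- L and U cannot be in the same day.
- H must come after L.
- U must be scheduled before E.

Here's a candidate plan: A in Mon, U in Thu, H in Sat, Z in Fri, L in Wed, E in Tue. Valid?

No. U must be scheduled before E is not satisfied.

U must be scheduled before E — violated.
E conflicts with H — holds.
No two tasks may share a day — holds.
H must come after L — holds.
E must come after L — violated.
A and E must be in different days — holds.
A must be scheduled before L — holds.
L and U cannot be in the same day — holds.
A and U cannot be in the same day — holds.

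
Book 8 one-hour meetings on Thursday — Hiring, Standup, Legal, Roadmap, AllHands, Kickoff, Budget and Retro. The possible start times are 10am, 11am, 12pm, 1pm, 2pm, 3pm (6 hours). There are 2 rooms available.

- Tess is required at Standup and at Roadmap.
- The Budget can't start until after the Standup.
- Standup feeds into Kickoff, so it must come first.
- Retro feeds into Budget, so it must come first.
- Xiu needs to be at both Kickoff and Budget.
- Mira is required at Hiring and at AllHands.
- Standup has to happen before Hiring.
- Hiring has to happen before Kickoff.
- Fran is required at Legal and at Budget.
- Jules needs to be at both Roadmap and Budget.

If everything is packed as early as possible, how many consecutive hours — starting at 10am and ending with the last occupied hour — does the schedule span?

4 hours

The precedence chain requires at least 3 distinct hours.
With at most 2 per hour and 8 meetings, at least 4 hours are needed.
4 works (last occupied hour: 1pm): for example Standup -> 10am, AllHands -> 1pm, Legal -> 12pm, Hiring -> 11am, Budget -> 11am, Retro -> 10am, Kickoff -> 12pm, Roadmap -> 1pm.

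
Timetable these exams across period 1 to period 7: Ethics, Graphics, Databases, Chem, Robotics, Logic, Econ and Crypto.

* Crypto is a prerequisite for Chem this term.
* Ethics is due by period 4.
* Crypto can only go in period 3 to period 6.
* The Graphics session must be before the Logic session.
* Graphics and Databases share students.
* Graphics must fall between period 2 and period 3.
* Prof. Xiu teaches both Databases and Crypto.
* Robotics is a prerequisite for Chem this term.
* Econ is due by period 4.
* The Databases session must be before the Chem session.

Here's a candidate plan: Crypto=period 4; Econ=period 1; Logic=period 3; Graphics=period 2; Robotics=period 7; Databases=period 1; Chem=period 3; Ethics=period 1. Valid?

Crypto can only go in period 3 to period 6 — holds.
Graphics and Databases share students — holds.
Econ is due by period 4 — holds.
Ethics is due by period 4 — holds.
The Graphics session must be before the Logic session — holds.
Robotics is a prerequisite for Chem this term — violated.
Crypto is a prerequisite for Chem this term — violated.
The Databases session must be before the Chem session — holds.
Graphics must fall between period 2 and period 3 — holds.
Prof. Xiu teaches both Databases and Crypto — holds.

No — it violates: Robotics is a prerequisite for Chem this term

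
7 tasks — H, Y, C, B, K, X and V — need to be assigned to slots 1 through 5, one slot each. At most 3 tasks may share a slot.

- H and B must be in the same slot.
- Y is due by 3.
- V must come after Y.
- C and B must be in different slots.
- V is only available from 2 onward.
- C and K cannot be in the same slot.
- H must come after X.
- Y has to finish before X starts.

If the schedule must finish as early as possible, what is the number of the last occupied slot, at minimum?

The precedence chain requires at least 3 distinct slots.
With at most 3 per slot and 7 tasks, at least 3 slots are needed.
3 works (last occupied slot: 3): for example V -> 2; B -> 3; H -> 3; X -> 2; K -> 2; C -> 1; Y -> 1.

slot 3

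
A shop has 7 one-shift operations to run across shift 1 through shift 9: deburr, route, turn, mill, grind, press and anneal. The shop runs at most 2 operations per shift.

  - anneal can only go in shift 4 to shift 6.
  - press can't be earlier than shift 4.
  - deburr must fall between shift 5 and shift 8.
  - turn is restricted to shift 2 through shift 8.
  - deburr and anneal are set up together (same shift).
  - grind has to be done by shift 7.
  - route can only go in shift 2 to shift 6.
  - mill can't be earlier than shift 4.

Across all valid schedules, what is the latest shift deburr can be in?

shift 6

Deburr is available from shift 5; deburr's own window allows nothing later than shift 8; deburr must be in the same shift as anneal, which can't be after shift 6, so deburr is at most shift 6.
deburr at shift 6 is achievable: turn -> shift 2, route -> shift 2, press -> shift 4, anneal -> shift 6, grind -> shift 1, mill -> shift 4, deburr -> shift 6.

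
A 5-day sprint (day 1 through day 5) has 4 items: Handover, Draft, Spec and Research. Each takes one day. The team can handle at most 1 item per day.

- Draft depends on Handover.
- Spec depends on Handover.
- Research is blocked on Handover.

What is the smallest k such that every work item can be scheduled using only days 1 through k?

The precedence chain requires at least 2 distinct days.
With at most 1 per day and 4 work items, at least 4 days are needed.
4 works (last occupied day: day 4): for example Draft in day 2; Research in day 4; Spec in day 3; Handover in day 1.

4 days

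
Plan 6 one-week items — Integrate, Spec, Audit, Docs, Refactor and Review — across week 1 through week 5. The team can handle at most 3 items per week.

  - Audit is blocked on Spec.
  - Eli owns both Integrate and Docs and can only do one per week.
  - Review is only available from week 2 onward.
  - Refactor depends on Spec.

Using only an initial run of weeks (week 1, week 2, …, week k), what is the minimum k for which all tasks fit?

The precedence chain requires at least 2 distinct weeks.
With at most 3 per week and 6 tasks, at least 2 weeks are needed.
Could 2 weeks be enough, i.e. nothing placed later than week 2? No: Review's window within 2 weeks is {week 2}; Audit must come after Spec (at week 1 or later) → {week 2}; Spec must come before Audit (at week 2 or earlier) → {week 1}; Refactor must come after Spec (at week 1 or later) → {week 2}; Integrate can't use week 2, already full with Audit, Refactor and Review (limit 3) → {week 1}; Docs can't use week 2, already full with Audit, Refactor and Review (limit 3) → {week 1}; Docs can't share with Integrate (week 1) → nothing is left.
So 2 weeks is not enough.
3 works (last occupied week: week 3): for example Docs in week 3, Refactor in week 2, Spec in week 1, Review in week 2, Integrate in week 1, Audit in week 2.

3 weeks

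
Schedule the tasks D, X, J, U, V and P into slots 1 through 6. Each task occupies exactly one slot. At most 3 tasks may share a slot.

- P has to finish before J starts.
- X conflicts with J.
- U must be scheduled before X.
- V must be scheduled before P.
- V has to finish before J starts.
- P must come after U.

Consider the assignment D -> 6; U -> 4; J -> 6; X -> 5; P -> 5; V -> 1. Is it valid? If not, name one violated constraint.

U must be scheduled before X — holds.
V has to finish before J starts — holds.
At most 3 tasks may share a slot — holds.
V must be scheduled before P — holds.
X conflicts with J — holds.
P must come after U — holds.
P has to finish before J starts — holds.

Yes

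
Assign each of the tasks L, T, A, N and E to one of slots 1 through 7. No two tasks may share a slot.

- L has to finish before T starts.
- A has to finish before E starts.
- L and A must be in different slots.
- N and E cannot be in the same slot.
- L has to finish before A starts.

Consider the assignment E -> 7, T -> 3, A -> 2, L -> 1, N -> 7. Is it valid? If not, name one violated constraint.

No. N and E cannot be in the same slot is not satisfied.

A has to finish before E starts — holds.
No two tasks may share a slot — violated.
N and E cannot be in the same slot — violated.
L and A must be in different slots — holds.
L has to finish before A starts — holds.
L has to finish before T starts — holds.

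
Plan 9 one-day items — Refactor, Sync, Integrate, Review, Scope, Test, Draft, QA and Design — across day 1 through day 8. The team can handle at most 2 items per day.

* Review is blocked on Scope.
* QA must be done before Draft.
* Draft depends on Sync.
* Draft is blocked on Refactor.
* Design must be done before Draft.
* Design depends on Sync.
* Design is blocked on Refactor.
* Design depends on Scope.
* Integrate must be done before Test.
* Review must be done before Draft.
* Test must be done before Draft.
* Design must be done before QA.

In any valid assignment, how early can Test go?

day 2

Precedence pushes Test to at least day 2; downstream work caps Test at day 7.
Test at day 2 is achievable: Scope in day 3; Draft in day 6; QA in day 5; Refactor in day 1; Sync in day 2; Integrate in day 1; Review in day 4; Test in day 2; Design in day 4.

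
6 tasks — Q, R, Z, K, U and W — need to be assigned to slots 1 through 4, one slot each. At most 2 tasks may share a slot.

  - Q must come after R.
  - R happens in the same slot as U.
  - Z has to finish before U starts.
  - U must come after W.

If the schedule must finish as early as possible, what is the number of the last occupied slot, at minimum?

The precedence chain requires at least 3 distinct slots.
With at most 2 per slot and 6 tasks, at least 3 slots are needed.
3 works (last occupied slot: 3): for example Z -> 1; K -> 3; W -> 1; U -> 2; Q -> 3; R -> 2.

slot 3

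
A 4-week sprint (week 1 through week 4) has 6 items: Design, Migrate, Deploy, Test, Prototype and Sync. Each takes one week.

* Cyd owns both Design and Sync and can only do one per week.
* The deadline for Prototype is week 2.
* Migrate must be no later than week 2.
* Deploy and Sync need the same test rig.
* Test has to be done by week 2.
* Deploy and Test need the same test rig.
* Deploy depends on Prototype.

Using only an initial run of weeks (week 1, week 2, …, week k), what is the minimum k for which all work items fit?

2 weeks

The precedence chain requires at least 2 distinct weeks.
2 works (last occupied week: week 2): for example Migrate -> week 1; Design -> week 2; Test -> week 1; Prototype -> week 1; Deploy -> week 2; Sync -> week 1.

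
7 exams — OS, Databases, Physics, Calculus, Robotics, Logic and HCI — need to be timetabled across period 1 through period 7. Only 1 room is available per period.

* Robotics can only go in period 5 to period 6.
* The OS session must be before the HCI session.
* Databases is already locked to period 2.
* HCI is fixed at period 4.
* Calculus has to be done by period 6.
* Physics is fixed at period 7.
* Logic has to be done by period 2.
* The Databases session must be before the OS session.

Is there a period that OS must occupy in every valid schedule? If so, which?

period 3

Databases is fixed at period 2 and must come before OS, so OS is at least period 3.
HCI is fixed at period 4 and must come after OS, so OS is at most period 3.
So OS must be period 3.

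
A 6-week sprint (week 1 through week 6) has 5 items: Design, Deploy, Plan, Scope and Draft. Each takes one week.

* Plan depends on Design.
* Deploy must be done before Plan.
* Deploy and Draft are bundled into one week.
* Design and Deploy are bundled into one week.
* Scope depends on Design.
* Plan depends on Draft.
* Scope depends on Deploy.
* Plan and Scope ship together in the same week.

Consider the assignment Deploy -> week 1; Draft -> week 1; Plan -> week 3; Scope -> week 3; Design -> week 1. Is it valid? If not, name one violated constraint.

Yes, all constraints hold

Design and Deploy are bundled into one week — holds.
Deploy and Draft are bundled into one week — holds.
Scope depends on Design — holds.
Plan depends on Draft — holds.
Scope depends on Deploy — holds.
Deploy must be done before Plan — holds.
Plan and Scope ship together in the same week — holds.
Plan depends on Design — holds.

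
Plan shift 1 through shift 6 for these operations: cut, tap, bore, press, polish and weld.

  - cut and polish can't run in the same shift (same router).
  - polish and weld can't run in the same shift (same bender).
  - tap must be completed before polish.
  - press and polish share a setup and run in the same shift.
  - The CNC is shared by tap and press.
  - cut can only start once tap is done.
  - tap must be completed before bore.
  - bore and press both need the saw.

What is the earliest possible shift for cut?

Precedence pushes cut to at least shift 2.
cut at shift 2 is achievable: bore -> shift 2; cut -> shift 2; tap -> shift 1; weld -> shift 1; polish -> shift 3; press -> shift 3.

shift 2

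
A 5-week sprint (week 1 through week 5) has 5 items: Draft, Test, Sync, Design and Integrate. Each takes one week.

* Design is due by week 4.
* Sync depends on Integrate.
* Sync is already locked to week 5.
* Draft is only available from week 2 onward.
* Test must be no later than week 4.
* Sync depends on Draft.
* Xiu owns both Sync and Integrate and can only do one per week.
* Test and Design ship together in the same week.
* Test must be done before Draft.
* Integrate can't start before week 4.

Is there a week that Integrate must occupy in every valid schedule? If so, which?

Integrate's window is week 4–week 5.
Sync is fixed at week 5, and Integrate can't share a week with Sync.
So Integrate must be week 4.

week 4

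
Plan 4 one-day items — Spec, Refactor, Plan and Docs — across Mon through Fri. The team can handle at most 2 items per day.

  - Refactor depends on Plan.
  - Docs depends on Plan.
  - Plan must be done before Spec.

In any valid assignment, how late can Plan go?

Wed

Downstream work caps Plan at Thu.
Plan at Wed is achievable: Spec in Thu, Docs in Fri, Refactor in Thu, Plan in Wed.
Nothing later works — the capacity limit rule out every day after Wed.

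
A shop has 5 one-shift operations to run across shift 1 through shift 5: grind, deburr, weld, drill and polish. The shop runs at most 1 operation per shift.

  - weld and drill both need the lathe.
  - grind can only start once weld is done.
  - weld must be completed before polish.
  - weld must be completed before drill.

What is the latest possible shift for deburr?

deburr at shift 5 is achievable: drill=shift 3, polish=shift 4, deburr=shift 5, weld=shift 1, grind=shift 2.

shift 5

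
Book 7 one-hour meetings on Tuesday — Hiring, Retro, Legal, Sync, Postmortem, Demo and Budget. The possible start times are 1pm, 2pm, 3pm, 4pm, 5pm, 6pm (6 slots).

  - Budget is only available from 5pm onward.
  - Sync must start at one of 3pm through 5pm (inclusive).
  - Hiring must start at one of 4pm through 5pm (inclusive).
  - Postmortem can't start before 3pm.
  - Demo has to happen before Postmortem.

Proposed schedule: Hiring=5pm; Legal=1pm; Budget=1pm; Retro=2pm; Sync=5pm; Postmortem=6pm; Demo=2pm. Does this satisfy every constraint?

Postmortem can't start before 3pm — holds.
Sync must start at one of 3pm through 5pm (inclusive) — holds.
Budget is only available from 5pm onward — violated.
Demo has to happen before Postmortem — holds.
Hiring must start at one of 4pm through 5pm (inclusive) — holds.

No. Budget is only available from 5pm onward is not satisfied.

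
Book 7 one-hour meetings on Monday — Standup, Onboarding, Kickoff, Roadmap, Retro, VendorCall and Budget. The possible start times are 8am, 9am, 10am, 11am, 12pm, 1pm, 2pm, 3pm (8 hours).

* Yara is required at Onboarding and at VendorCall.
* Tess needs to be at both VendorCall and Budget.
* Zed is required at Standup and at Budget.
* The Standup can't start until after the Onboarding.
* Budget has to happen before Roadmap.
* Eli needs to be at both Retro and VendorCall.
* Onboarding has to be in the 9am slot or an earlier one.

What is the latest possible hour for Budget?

Downstream work caps Budget at 2pm.
Budget at 2pm is achievable: Roadmap=3pm, Standup=9am, Budget=2pm, VendorCall=9am, Kickoff=8am, Retro=8am, Onboarding=8am.

2pm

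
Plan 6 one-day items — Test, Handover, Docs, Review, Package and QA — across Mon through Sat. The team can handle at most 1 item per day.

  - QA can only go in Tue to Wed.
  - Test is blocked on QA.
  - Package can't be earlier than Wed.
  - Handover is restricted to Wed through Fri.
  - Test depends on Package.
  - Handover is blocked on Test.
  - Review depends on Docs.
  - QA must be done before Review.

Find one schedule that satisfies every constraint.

Package in Wed, Review in Sat, Handover in Fri, Docs in Mon, Test in Thu, QA in Tue

Checking: Docs(Mon) before Review(Sat); QA(Tue) before Test(Thu); Test(Thu) before Handover(Fri); QA(Tue) before Review(Sat); Package(Wed) before Test(Thu); Handover=Fri in [Wed,Fri]; QA=Tue in [Tue,Wed]; Package=Wed in [Wed,Sat]; max 1 per day (cap 1).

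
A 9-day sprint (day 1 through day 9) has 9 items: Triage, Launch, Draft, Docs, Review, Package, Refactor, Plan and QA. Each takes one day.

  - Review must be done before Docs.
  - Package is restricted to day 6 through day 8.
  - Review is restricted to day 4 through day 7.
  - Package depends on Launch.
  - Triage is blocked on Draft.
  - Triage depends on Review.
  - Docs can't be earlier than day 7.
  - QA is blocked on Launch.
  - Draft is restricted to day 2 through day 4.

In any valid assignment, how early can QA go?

day 2

Precedence pushes QA to at least day 2.
QA at day 2 is achievable: Review in day 4, Plan in day 1, Triage in day 5, Package in day 6, Draft in day 2, Refactor in day 1, Launch in day 1, QA in day 2, Docs in day 7.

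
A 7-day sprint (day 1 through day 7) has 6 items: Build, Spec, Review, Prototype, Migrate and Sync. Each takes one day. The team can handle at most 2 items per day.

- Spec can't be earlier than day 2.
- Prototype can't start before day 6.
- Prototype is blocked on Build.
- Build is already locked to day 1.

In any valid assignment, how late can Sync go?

day 7

Sync at day 7 is achievable: Spec -> day 2; Sync -> day 7; Prototype -> day 6; Build -> day 1; Migrate -> day 2; Review -> day 1.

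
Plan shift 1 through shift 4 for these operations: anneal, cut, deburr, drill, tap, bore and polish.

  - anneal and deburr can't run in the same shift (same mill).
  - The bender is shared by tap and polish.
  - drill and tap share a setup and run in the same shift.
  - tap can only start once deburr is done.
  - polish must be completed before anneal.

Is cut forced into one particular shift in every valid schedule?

cut can be shift 1 (e.g. cut=shift 1; tap=shift 2; anneal=shift 2; polish=shift 1; bore=shift 1; deburr=shift 1; drill=shift 2) or shift 2 (e.g. anneal in shift 2, drill in shift 2, bore in shift 1, cut in shift 2, tap in shift 2, deburr in shift 1, polish in shift 1).

No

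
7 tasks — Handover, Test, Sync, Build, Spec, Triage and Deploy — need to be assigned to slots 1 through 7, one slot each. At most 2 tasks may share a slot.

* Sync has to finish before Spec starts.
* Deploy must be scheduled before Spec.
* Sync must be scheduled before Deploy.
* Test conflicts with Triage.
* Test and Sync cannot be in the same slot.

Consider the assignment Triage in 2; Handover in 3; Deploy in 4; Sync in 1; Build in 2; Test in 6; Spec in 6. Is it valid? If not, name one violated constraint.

Yes

At most 2 tasks may share a slot — holds.
Test and Sync cannot be in the same slot — holds.
Sync has to finish before Spec starts — holds.
Deploy must be scheduled before Spec — holds.
Sync must be scheduled before Deploy — holds.
Test conflicts with Triage — holds.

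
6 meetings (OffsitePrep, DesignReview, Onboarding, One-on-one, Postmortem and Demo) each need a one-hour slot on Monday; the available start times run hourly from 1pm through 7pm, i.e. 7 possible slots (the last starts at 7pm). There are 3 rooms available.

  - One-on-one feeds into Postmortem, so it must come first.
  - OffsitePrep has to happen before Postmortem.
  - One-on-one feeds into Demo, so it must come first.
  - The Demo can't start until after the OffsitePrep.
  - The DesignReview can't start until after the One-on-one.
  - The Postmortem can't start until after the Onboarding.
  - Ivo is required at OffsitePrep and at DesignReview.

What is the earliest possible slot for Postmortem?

2pm

Precedence pushes Postmortem to at least 2pm.
Postmortem at 2pm is achievable: Demo in 2pm, Postmortem in 2pm, One-on-one in 1pm, DesignReview in 2pm, OffsitePrep in 1pm, Onboarding in 1pm.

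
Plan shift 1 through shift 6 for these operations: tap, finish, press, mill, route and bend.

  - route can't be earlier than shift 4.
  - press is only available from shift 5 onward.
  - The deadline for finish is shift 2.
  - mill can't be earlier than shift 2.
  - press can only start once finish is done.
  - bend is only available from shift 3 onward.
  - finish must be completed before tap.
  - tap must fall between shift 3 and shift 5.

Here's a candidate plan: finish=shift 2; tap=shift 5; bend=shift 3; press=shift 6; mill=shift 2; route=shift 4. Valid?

press is only available from shift 5 onward — holds.
tap must fall between shift 3 and shift 5 — holds.
bend is only available from shift 3 onward — holds.
press can only start once finish is done — holds.
mill can't be earlier than shift 2 — holds.
route can't be earlier than shift 4 — holds.
The deadline for finish is shift 2 — holds.
finish must be completed before tap — holds.

Yes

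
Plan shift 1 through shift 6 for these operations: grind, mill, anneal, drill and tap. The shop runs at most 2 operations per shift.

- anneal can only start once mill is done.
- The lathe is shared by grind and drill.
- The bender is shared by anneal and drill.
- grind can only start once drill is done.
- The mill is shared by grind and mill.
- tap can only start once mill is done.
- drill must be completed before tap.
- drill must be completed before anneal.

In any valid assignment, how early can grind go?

Precedence pushes grind to at least shift 2.
grind at shift 2 is achievable: tap in shift 3; anneal in shift 2; drill in shift 1; mill in shift 1; grind in shift 2.

shift 2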